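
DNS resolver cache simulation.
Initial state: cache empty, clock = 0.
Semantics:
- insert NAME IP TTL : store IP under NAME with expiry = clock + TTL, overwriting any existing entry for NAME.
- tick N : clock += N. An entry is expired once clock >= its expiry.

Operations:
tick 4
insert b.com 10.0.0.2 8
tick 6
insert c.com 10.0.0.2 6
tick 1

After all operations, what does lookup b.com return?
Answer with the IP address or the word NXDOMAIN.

Answer: 10.0.0.2

Derivation:
Op 1: tick 4 -> clock=4.
Op 2: insert b.com -> 10.0.0.2 (expiry=4+8=12). clock=4
Op 3: tick 6 -> clock=10.
Op 4: insert c.com -> 10.0.0.2 (expiry=10+6=16). clock=10
Op 5: tick 1 -> clock=11.
lookup b.com: present, ip=10.0.0.2 expiry=12 > clock=11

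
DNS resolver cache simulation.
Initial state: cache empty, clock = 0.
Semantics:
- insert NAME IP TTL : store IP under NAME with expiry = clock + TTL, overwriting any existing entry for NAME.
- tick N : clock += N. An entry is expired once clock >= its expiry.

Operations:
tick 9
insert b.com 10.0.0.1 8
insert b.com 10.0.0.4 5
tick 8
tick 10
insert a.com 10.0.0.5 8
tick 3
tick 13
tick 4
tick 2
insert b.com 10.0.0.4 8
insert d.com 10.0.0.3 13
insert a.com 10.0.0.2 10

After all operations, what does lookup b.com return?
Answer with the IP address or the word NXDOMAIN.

Op 1: tick 9 -> clock=9.
Op 2: insert b.com -> 10.0.0.1 (expiry=9+8=17). clock=9
Op 3: insert b.com -> 10.0.0.4 (expiry=9+5=14). clock=9
Op 4: tick 8 -> clock=17. purged={b.com}
Op 5: tick 10 -> clock=27.
Op 6: insert a.com -> 10.0.0.5 (expiry=27+8=35). clock=27
Op 7: tick 3 -> clock=30.
Op 8: tick 13 -> clock=43. purged={a.com}
Op 9: tick 4 -> clock=47.
Op 10: tick 2 -> clock=49.
Op 11: insert b.com -> 10.0.0.4 (expiry=49+8=57). clock=49
Op 12: insert d.com -> 10.0.0.3 (expiry=49+13=62). clock=49
Op 13: insert a.com -> 10.0.0.2 (expiry=49+10=59). clock=49
lookup b.com: present, ip=10.0.0.4 expiry=57 > clock=49

Answer: 10.0.0.4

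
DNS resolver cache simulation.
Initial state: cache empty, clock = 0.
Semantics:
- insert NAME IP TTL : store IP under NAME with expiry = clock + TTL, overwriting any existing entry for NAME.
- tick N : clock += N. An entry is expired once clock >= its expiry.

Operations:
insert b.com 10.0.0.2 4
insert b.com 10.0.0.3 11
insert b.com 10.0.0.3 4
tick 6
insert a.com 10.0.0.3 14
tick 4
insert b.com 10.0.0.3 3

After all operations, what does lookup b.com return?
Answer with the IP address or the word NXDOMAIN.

Op 1: insert b.com -> 10.0.0.2 (expiry=0+4=4). clock=0
Op 2: insert b.com -> 10.0.0.3 (expiry=0+11=11). clock=0
Op 3: insert b.com -> 10.0.0.3 (expiry=0+4=4). clock=0
Op 4: tick 6 -> clock=6. purged={b.com}
Op 5: insert a.com -> 10.0.0.3 (expiry=6+14=20). clock=6
Op 6: tick 4 -> clock=10.
Op 7: insert b.com -> 10.0.0.3 (expiry=10+3=13). clock=10
lookup b.com: present, ip=10.0.0.3 expiry=13 > clock=10

Answer: 10.0.0.3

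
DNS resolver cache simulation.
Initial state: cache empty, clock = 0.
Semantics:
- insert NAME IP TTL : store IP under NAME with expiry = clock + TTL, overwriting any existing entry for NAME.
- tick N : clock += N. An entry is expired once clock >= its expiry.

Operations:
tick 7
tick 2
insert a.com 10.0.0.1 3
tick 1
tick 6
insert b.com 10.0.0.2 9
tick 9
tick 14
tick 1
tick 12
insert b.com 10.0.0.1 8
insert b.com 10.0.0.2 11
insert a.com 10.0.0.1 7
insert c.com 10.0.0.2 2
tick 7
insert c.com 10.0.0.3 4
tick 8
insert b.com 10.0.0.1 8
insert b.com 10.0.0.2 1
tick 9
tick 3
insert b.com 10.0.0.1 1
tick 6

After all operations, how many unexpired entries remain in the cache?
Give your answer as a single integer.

Op 1: tick 7 -> clock=7.
Op 2: tick 2 -> clock=9.
Op 3: insert a.com -> 10.0.0.1 (expiry=9+3=12). clock=9
Op 4: tick 1 -> clock=10.
Op 5: tick 6 -> clock=16. purged={a.com}
Op 6: insert b.com -> 10.0.0.2 (expiry=16+9=25). clock=16
Op 7: tick 9 -> clock=25. purged={b.com}
Op 8: tick 14 -> clock=39.
Op 9: tick 1 -> clock=40.
Op 10: tick 12 -> clock=52.
Op 11: insert b.com -> 10.0.0.1 (expiry=52+8=60). clock=52
Op 12: insert b.com -> 10.0.0.2 (expiry=52+11=63). clock=52
Op 13: insert a.com -> 10.0.0.1 (expiry=52+7=59). clock=52
Op 14: insert c.com -> 10.0.0.2 (expiry=52+2=54). clock=52
Op 15: tick 7 -> clock=59. purged={a.com,c.com}
Op 16: insert c.com -> 10.0.0.3 (expiry=59+4=63). clock=59
Op 17: tick 8 -> clock=67. purged={b.com,c.com}
Op 18: insert b.com -> 10.0.0.1 (expiry=67+8=75). clock=67
Op 19: insert b.com -> 10.0.0.2 (expiry=67+1=68). clock=67
Op 20: tick 9 -> clock=76. purged={b.com}
Op 21: tick 3 -> clock=79.
Op 22: insert b.com -> 10.0.0.1 (expiry=79+1=80). clock=79
Op 23: tick 6 -> clock=85. purged={b.com}
Final cache (unexpired): {} -> size=0

Answer: 0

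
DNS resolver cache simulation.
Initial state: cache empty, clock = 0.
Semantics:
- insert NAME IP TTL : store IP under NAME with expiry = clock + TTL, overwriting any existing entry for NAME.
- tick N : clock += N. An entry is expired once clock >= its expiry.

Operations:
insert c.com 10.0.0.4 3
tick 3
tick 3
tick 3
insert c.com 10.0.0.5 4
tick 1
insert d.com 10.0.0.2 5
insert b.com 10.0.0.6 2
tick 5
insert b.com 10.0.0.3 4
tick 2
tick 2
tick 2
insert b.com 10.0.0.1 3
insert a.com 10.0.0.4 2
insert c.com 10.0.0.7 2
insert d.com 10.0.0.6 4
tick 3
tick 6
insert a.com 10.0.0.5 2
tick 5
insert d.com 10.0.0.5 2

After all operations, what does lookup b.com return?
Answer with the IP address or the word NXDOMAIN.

Answer: NXDOMAIN

Derivation:
Op 1: insert c.com -> 10.0.0.4 (expiry=0+3=3). clock=0
Op 2: tick 3 -> clock=3. purged={c.com}
Op 3: tick 3 -> clock=6.
Op 4: tick 3 -> clock=9.
Op 5: insert c.com -> 10.0.0.5 (expiry=9+4=13). clock=9
Op 6: tick 1 -> clock=10.
Op 7: insert d.com -> 10.0.0.2 (expiry=10+5=15). clock=10
Op 8: insert b.com -> 10.0.0.6 (expiry=10+2=12). clock=10
Op 9: tick 5 -> clock=15. purged={b.com,c.com,d.com}
Op 10: insert b.com -> 10.0.0.3 (expiry=15+4=19). clock=15
Op 11: tick 2 -> clock=17.
Op 12: tick 2 -> clock=19. purged={b.com}
Op 13: tick 2 -> clock=21.
Op 14: insert b.com -> 10.0.0.1 (expiry=21+3=24). clock=21
Op 15: insert a.com -> 10.0.0.4 (expiry=21+2=23). clock=21
Op 16: insert c.com -> 10.0.0.7 (expiry=21+2=23). clock=21
Op 17: insert d.com -> 10.0.0.6 (expiry=21+4=25). clock=21
Op 18: tick 3 -> clock=24. purged={a.com,b.com,c.com}
Op 19: tick 6 -> clock=30. purged={d.com}
Op 20: insert a.com -> 10.0.0.5 (expiry=30+2=32). clock=30
Op 21: tick 5 -> clock=35. purged={a.com}
Op 22: insert d.com -> 10.0.0.5 (expiry=35+2=37). clock=35
lookup b.com: not in cache (expired or never inserted)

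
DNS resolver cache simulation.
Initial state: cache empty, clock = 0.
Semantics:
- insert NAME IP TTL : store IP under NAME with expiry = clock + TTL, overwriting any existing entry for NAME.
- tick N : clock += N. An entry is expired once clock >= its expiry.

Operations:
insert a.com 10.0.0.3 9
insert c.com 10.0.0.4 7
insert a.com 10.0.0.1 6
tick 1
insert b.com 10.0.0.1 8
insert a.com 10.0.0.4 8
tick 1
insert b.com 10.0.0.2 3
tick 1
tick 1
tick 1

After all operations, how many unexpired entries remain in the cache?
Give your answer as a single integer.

Answer: 2

Derivation:
Op 1: insert a.com -> 10.0.0.3 (expiry=0+9=9). clock=0
Op 2: insert c.com -> 10.0.0.4 (expiry=0+7=7). clock=0
Op 3: insert a.com -> 10.0.0.1 (expiry=0+6=6). clock=0
Op 4: tick 1 -> clock=1.
Op 5: insert b.com -> 10.0.0.1 (expiry=1+8=9). clock=1
Op 6: insert a.com -> 10.0.0.4 (expiry=1+8=9). clock=1
Op 7: tick 1 -> clock=2.
Op 8: insert b.com -> 10.0.0.2 (expiry=2+3=5). clock=2
Op 9: tick 1 -> clock=3.
Op 10: tick 1 -> clock=4.
Op 11: tick 1 -> clock=5. purged={b.com}
Final cache (unexpired): {a.com,c.com} -> size=2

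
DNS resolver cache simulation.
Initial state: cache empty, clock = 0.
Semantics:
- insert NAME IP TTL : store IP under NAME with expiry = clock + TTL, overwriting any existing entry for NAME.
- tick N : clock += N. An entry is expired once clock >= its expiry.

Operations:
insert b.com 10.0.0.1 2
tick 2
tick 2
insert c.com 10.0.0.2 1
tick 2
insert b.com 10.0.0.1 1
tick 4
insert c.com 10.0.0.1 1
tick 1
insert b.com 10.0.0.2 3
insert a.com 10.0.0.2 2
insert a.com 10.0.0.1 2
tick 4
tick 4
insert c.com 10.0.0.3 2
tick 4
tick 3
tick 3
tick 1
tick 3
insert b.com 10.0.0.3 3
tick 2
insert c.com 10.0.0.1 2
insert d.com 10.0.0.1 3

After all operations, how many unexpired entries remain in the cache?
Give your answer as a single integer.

Answer: 3

Derivation:
Op 1: insert b.com -> 10.0.0.1 (expiry=0+2=2). clock=0
Op 2: tick 2 -> clock=2. purged={b.com}
Op 3: tick 2 -> clock=4.
Op 4: insert c.com -> 10.0.0.2 (expiry=4+1=5). clock=4
Op 5: tick 2 -> clock=6. purged={c.com}
Op 6: insert b.com -> 10.0.0.1 (expiry=6+1=7). clock=6
Op 7: tick 4 -> clock=10. purged={b.com}
Op 8: insert c.com -> 10.0.0.1 (expiry=10+1=11). clock=10
Op 9: tick 1 -> clock=11. purged={c.com}
Op 10: insert b.com -> 10.0.0.2 (expiry=11+3=14). clock=11
Op 11: insert a.com -> 10.0.0.2 (expiry=11+2=13). clock=11
Op 12: insert a.com -> 10.0.0.1 (expiry=11+2=13). clock=11
Op 13: tick 4 -> clock=15. purged={a.com,b.com}
Op 14: tick 4 -> clock=19.
Op 15: insert c.com -> 10.0.0.3 (expiry=19+2=21). clock=19
Op 16: tick 4 -> clock=23. purged={c.com}
Op 17: tick 3 -> clock=26.
Op 18: tick 3 -> clock=29.
Op 19: tick 1 -> clock=30.
Op 20: tick 3 -> clock=33.
Op 21: insert b.com -> 10.0.0.3 (expiry=33+3=36). clock=33
Op 22: tick 2 -> clock=35.
Op 23: insert c.com -> 10.0.0.1 (expiry=35+2=37). clock=35
Op 24: insert d.com -> 10.0.0.1 (expiry=35+3=38). clock=35
Final cache (unexpired): {b.com,c.com,d.com} -> size=3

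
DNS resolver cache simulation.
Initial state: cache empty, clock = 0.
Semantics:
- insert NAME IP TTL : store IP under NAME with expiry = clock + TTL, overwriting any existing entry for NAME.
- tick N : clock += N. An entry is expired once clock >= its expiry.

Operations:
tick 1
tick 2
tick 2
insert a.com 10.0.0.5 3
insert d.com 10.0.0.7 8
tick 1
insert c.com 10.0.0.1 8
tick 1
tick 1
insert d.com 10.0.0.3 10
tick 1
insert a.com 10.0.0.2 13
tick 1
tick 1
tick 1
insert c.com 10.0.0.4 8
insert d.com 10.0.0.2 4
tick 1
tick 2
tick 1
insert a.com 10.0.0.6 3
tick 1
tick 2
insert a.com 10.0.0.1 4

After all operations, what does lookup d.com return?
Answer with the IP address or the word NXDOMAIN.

Op 1: tick 1 -> clock=1.
Op 2: tick 2 -> clock=3.
Op 3: tick 2 -> clock=5.
Op 4: insert a.com -> 10.0.0.5 (expiry=5+3=8). clock=5
Op 5: insert d.com -> 10.0.0.7 (expiry=5+8=13). clock=5
Op 6: tick 1 -> clock=6.
Op 7: insert c.com -> 10.0.0.1 (expiry=6+8=14). clock=6
Op 8: tick 1 -> clock=7.
Op 9: tick 1 -> clock=8. purged={a.com}
Op 10: insert d.com -> 10.0.0.3 (expiry=8+10=18). clock=8
Op 11: tick 1 -> clock=9.
Op 12: insert a.com -> 10.0.0.2 (expiry=9+13=22). clock=9
Op 13: tick 1 -> clock=10.
Op 14: tick 1 -> clock=11.
Op 15: tick 1 -> clock=12.
Op 16: insert c.com -> 10.0.0.4 (expiry=12+8=20). clock=12
Op 17: insert d.com -> 10.0.0.2 (expiry=12+4=16). clock=12
Op 18: tick 1 -> clock=13.
Op 19: tick 2 -> clock=15.
Op 20: tick 1 -> clock=16. purged={d.com}
Op 21: insert a.com -> 10.0.0.6 (expiry=16+3=19). clock=16
Op 22: tick 1 -> clock=17.
Op 23: tick 2 -> clock=19. purged={a.com}
Op 24: insert a.com -> 10.0.0.1 (expiry=19+4=23). clock=19
lookup d.com: not in cache (expired or never inserted)

Answer: NXDOMAIN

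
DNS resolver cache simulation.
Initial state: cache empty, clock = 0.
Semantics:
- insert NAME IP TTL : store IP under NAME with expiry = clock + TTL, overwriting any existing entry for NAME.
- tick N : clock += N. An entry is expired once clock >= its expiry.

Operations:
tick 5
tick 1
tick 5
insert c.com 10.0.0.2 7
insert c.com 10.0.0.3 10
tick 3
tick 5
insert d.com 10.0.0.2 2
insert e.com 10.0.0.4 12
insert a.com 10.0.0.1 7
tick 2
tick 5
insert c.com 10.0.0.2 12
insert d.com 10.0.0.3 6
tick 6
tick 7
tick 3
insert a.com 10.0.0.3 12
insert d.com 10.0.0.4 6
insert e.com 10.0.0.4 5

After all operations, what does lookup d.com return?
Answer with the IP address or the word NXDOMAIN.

Op 1: tick 5 -> clock=5.
Op 2: tick 1 -> clock=6.
Op 3: tick 5 -> clock=11.
Op 4: insert c.com -> 10.0.0.2 (expiry=11+7=18). clock=11
Op 5: insert c.com -> 10.0.0.3 (expiry=11+10=21). clock=11
Op 6: tick 3 -> clock=14.
Op 7: tick 5 -> clock=19.
Op 8: insert d.com -> 10.0.0.2 (expiry=19+2=21). clock=19
Op 9: insert e.com -> 10.0.0.4 (expiry=19+12=31). clock=19
Op 10: insert a.com -> 10.0.0.1 (expiry=19+7=26). clock=19
Op 11: tick 2 -> clock=21. purged={c.com,d.com}
Op 12: tick 5 -> clock=26. purged={a.com}
Op 13: insert c.com -> 10.0.0.2 (expiry=26+12=38). clock=26
Op 14: insert d.com -> 10.0.0.3 (expiry=26+6=32). clock=26
Op 15: tick 6 -> clock=32. purged={d.com,e.com}
Op 16: tick 7 -> clock=39. purged={c.com}
Op 17: tick 3 -> clock=42.
Op 18: insert a.com -> 10.0.0.3 (expiry=42+12=54). clock=42
Op 19: insert d.com -> 10.0.0.4 (expiry=42+6=48). clock=42
Op 20: insert e.com -> 10.0.0.4 (expiry=42+5=47). clock=42
lookup d.com: present, ip=10.0.0.4 expiry=48 > clock=42

Answer: 10.0.0.4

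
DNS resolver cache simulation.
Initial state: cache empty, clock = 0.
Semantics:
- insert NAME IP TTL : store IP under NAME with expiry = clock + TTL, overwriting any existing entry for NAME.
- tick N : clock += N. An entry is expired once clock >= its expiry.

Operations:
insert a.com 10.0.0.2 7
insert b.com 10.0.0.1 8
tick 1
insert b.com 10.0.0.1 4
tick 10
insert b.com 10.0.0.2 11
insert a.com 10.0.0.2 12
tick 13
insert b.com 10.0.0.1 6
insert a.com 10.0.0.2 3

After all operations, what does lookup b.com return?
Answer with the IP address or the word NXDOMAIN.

Answer: 10.0.0.1

Derivation:
Op 1: insert a.com -> 10.0.0.2 (expiry=0+7=7). clock=0
Op 2: insert b.com -> 10.0.0.1 (expiry=0+8=8). clock=0
Op 3: tick 1 -> clock=1.
Op 4: insert b.com -> 10.0.0.1 (expiry=1+4=5). clock=1
Op 5: tick 10 -> clock=11. purged={a.com,b.com}
Op 6: insert b.com -> 10.0.0.2 (expiry=11+11=22). clock=11
Op 7: insert a.com -> 10.0.0.2 (expiry=11+12=23). clock=11
Op 8: tick 13 -> clock=24. purged={a.com,b.com}
Op 9: insert b.com -> 10.0.0.1 (expiry=24+6=30). clock=24
Op 10: insert a.com -> 10.0.0.2 (expiry=24+3=27). clock=24
lookup b.com: present, ip=10.0.0.1 expiry=30 > clock=24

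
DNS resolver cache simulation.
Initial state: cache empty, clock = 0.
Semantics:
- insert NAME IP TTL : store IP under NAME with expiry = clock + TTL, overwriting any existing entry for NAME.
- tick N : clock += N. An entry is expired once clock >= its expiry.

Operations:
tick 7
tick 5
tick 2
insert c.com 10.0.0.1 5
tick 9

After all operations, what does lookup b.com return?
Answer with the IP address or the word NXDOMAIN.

Answer: NXDOMAIN

Derivation:
Op 1: tick 7 -> clock=7.
Op 2: tick 5 -> clock=12.
Op 3: tick 2 -> clock=14.
Op 4: insert c.com -> 10.0.0.1 (expiry=14+5=19). clock=14
Op 5: tick 9 -> clock=23. purged={c.com}
lookup b.com: not in cache (expired or never inserted)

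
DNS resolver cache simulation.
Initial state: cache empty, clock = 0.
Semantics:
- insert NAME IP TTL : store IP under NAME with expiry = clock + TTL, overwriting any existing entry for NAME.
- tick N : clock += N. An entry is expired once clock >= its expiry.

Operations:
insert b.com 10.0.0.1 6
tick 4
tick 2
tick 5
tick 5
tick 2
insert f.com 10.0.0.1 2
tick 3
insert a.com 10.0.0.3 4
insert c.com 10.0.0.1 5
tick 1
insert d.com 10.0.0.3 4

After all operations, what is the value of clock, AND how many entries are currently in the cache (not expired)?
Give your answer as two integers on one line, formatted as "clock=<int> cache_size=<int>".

Answer: clock=22 cache_size=3

Derivation:
Op 1: insert b.com -> 10.0.0.1 (expiry=0+6=6). clock=0
Op 2: tick 4 -> clock=4.
Op 3: tick 2 -> clock=6. purged={b.com}
Op 4: tick 5 -> clock=11.
Op 5: tick 5 -> clock=16.
Op 6: tick 2 -> clock=18.
Op 7: insert f.com -> 10.0.0.1 (expiry=18+2=20). clock=18
Op 8: tick 3 -> clock=21. purged={f.com}
Op 9: insert a.com -> 10.0.0.3 (expiry=21+4=25). clock=21
Op 10: insert c.com -> 10.0.0.1 (expiry=21+5=26). clock=21
Op 11: tick 1 -> clock=22.
Op 12: insert d.com -> 10.0.0.3 (expiry=22+4=26). clock=22
Final clock = 22
Final cache (unexpired): {a.com,c.com,d.com} -> size=3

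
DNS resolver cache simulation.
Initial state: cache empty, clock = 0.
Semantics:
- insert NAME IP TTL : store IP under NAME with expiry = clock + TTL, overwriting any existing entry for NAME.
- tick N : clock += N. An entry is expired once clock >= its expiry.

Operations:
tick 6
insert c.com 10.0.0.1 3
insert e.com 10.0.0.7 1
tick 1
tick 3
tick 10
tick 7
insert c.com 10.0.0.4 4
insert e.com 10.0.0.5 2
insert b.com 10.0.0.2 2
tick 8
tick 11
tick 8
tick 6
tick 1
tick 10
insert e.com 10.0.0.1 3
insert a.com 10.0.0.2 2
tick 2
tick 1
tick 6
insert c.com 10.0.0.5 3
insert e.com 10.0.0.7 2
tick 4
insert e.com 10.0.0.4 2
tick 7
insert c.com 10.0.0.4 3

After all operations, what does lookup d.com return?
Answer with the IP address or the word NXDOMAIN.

Op 1: tick 6 -> clock=6.
Op 2: insert c.com -> 10.0.0.1 (expiry=6+3=9). clock=6
Op 3: insert e.com -> 10.0.0.7 (expiry=6+1=7). clock=6
Op 4: tick 1 -> clock=7. purged={e.com}
Op 5: tick 3 -> clock=10. purged={c.com}
Op 6: tick 10 -> clock=20.
Op 7: tick 7 -> clock=27.
Op 8: insert c.com -> 10.0.0.4 (expiry=27+4=31). clock=27
Op 9: insert e.com -> 10.0.0.5 (expiry=27+2=29). clock=27
Op 10: insert b.com -> 10.0.0.2 (expiry=27+2=29). clock=27
Op 11: tick 8 -> clock=35. purged={b.com,c.com,e.com}
Op 12: tick 11 -> clock=46.
Op 13: tick 8 -> clock=54.
Op 14: tick 6 -> clock=60.
Op 15: tick 1 -> clock=61.
Op 16: tick 10 -> clock=71.
Op 17: insert e.com -> 10.0.0.1 (expiry=71+3=74). clock=71
Op 18: insert a.com -> 10.0.0.2 (expiry=71+2=73). clock=71
Op 19: tick 2 -> clock=73. purged={a.com}
Op 20: tick 1 -> clock=74. purged={e.com}
Op 21: tick 6 -> clock=80.
Op 22: insert c.com -> 10.0.0.5 (expiry=80+3=83). clock=80
Op 23: insert e.com -> 10.0.0.7 (expiry=80+2=82). clock=80
Op 24: tick 4 -> clock=84. purged={c.com,e.com}
Op 25: insert e.com -> 10.0.0.4 (expiry=84+2=86). clock=84
Op 26: tick 7 -> clock=91. purged={e.com}
Op 27: insert c.com -> 10.0.0.4 (expiry=91+3=94). clock=91
lookup d.com: not in cache (expired or never inserted)

Answer: NXDOMAIN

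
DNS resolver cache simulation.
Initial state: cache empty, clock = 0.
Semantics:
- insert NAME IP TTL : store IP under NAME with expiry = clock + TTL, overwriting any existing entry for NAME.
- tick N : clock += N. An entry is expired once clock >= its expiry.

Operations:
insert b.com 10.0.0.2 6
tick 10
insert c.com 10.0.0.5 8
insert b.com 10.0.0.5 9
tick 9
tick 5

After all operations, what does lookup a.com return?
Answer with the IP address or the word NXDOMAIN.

Op 1: insert b.com -> 10.0.0.2 (expiry=0+6=6). clock=0
Op 2: tick 10 -> clock=10. purged={b.com}
Op 3: insert c.com -> 10.0.0.5 (expiry=10+8=18). clock=10
Op 4: insert b.com -> 10.0.0.5 (expiry=10+9=19). clock=10
Op 5: tick 9 -> clock=19. purged={b.com,c.com}
Op 6: tick 5 -> clock=24.
lookup a.com: not in cache (expired or never inserted)

Answer: NXDOMAIN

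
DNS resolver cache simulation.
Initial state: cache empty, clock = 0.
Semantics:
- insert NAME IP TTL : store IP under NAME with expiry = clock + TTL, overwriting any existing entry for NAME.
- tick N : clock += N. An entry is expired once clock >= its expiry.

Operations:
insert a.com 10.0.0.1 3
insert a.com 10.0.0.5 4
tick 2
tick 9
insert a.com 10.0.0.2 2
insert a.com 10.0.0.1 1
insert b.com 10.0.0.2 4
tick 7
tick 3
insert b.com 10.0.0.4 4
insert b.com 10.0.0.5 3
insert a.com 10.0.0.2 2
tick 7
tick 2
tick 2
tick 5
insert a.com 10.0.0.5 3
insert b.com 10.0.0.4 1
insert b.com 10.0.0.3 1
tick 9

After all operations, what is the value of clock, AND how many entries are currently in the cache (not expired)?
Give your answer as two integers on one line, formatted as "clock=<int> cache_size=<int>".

Answer: clock=46 cache_size=0

Derivation:
Op 1: insert a.com -> 10.0.0.1 (expiry=0+3=3). clock=0
Op 2: insert a.com -> 10.0.0.5 (expiry=0+4=4). clock=0
Op 3: tick 2 -> clock=2.
Op 4: tick 9 -> clock=11. purged={a.com}
Op 5: insert a.com -> 10.0.0.2 (expiry=11+2=13). clock=11
Op 6: insert a.com -> 10.0.0.1 (expiry=11+1=12). clock=11
Op 7: insert b.com -> 10.0.0.2 (expiry=11+4=15). clock=11
Op 8: tick 7 -> clock=18. purged={a.com,b.com}
Op 9: tick 3 -> clock=21.
Op 10: insert b.com -> 10.0.0.4 (expiry=21+4=25). clock=21
Op 11: insert b.com -> 10.0.0.5 (expiry=21+3=24). clock=21
Op 12: insert a.com -> 10.0.0.2 (expiry=21+2=23). clock=21
Op 13: tick 7 -> clock=28. purged={a.com,b.com}
Op 14: tick 2 -> clock=30.
Op 15: tick 2 -> clock=32.
Op 16: tick 5 -> clock=37.
Op 17: insert a.com -> 10.0.0.5 (expiry=37+3=40). clock=37
Op 18: insert b.com -> 10.0.0.4 (expiry=37+1=38). clock=37
Op 19: insert b.com -> 10.0.0.3 (expiry=37+1=38). clock=37
Op 20: tick 9 -> clock=46. purged={a.com,b.com}
Final clock = 46
Final cache (unexpired): {} -> size=0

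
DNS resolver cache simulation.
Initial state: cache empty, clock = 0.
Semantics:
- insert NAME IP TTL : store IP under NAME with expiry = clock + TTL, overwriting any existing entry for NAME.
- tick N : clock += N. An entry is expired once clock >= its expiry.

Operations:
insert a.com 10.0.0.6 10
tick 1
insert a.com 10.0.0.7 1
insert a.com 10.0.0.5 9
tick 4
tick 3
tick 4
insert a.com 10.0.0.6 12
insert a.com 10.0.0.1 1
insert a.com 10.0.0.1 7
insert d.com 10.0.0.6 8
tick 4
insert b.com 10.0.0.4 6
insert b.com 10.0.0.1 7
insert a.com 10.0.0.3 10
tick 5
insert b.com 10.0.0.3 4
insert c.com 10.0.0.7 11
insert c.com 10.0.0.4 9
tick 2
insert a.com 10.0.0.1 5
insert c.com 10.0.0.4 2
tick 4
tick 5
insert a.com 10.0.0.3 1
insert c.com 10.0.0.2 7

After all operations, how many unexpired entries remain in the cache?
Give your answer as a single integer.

Answer: 2

Derivation:
Op 1: insert a.com -> 10.0.0.6 (expiry=0+10=10). clock=0
Op 2: tick 1 -> clock=1.
Op 3: insert a.com -> 10.0.0.7 (expiry=1+1=2). clock=1
Op 4: insert a.com -> 10.0.0.5 (expiry=1+9=10). clock=1
Op 5: tick 4 -> clock=5.
Op 6: tick 3 -> clock=8.
Op 7: tick 4 -> clock=12. purged={a.com}
Op 8: insert a.com -> 10.0.0.6 (expiry=12+12=24). clock=12
Op 9: insert a.com -> 10.0.0.1 (expiry=12+1=13). clock=12
Op 10: insert a.com -> 10.0.0.1 (expiry=12+7=19). clock=12
Op 11: insert d.com -> 10.0.0.6 (expiry=12+8=20). clock=12
Op 12: tick 4 -> clock=16.
Op 13: insert b.com -> 10.0.0.4 (expiry=16+6=22). clock=16
Op 14: insert b.com -> 10.0.0.1 (expiry=16+7=23). clock=16
Op 15: insert a.com -> 10.0.0.3 (expiry=16+10=26). clock=16
Op 16: tick 5 -> clock=21. purged={d.com}
Op 17: insert b.com -> 10.0.0.3 (expiry=21+4=25). clock=21
Op 18: insert c.com -> 10.0.0.7 (expiry=21+11=32). clock=21
Op 19: insert c.com -> 10.0.0.4 (expiry=21+9=30). clock=21
Op 20: tick 2 -> clock=23.
Op 21: insert a.com -> 10.0.0.1 (expiry=23+5=28). clock=23
Op 22: insert c.com -> 10.0.0.4 (expiry=23+2=25). clock=23
Op 23: tick 4 -> clock=27. purged={b.com,c.com}
Op 24: tick 5 -> clock=32. purged={a.com}
Op 25: insert a.com -> 10.0.0.3 (expiry=32+1=33). clock=32
Op 26: insert c.com -> 10.0.0.2 (expiry=32+7=39). clock=32
Final cache (unexpired): {a.com,c.com} -> size=2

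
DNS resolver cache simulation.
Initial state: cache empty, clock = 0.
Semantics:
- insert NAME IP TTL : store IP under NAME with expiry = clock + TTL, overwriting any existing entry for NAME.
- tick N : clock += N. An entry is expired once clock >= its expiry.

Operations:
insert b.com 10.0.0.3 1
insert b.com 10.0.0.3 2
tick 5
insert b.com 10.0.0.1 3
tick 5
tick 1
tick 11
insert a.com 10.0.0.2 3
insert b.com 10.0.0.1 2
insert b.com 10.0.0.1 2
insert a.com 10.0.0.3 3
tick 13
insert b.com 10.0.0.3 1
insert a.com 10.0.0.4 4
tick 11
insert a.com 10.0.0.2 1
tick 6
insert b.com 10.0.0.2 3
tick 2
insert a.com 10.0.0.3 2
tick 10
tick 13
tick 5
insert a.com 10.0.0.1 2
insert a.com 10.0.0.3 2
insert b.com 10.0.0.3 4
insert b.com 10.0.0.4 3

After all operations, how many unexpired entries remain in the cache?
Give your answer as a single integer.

Answer: 2

Derivation:
Op 1: insert b.com -> 10.0.0.3 (expiry=0+1=1). clock=0
Op 2: insert b.com -> 10.0.0.3 (expiry=0+2=2). clock=0
Op 3: tick 5 -> clock=5. purged={b.com}
Op 4: insert b.com -> 10.0.0.1 (expiry=5+3=8). clock=5
Op 5: tick 5 -> clock=10. purged={b.com}
Op 6: tick 1 -> clock=11.
Op 7: tick 11 -> clock=22.
Op 8: insert a.com -> 10.0.0.2 (expiry=22+3=25). clock=22
Op 9: insert b.com -> 10.0.0.1 (expiry=22+2=24). clock=22
Op 10: insert b.com -> 10.0.0.1 (expiry=22+2=24). clock=22
Op 11: insert a.com -> 10.0.0.3 (expiry=22+3=25). clock=22
Op 12: tick 13 -> clock=35. purged={a.com,b.com}
Op 13: insert b.com -> 10.0.0.3 (expiry=35+1=36). clock=35
Op 14: insert a.com -> 10.0.0.4 (expiry=35+4=39). clock=35
Op 15: tick 11 -> clock=46. purged={a.com,b.com}
Op 16: insert a.com -> 10.0.0.2 (expiry=46+1=47). clock=46
Op 17: tick 6 -> clock=52. purged={a.com}
Op 18: insert b.com -> 10.0.0.2 (expiry=52+3=55). clock=52
Op 19: tick 2 -> clock=54.
Op 20: insert a.com -> 10.0.0.3 (expiry=54+2=56). clock=54
Op 21: tick 10 -> clock=64. purged={a.com,b.com}
Op 22: tick 13 -> clock=77.
Op 23: tick 5 -> clock=82.
Op 24: insert a.com -> 10.0.0.1 (expiry=82+2=84). clock=82
Op 25: insert a.com -> 10.0.0.3 (expiry=82+2=84). clock=82
Op 26: insert b.com -> 10.0.0.3 (expiry=82+4=86). clock=82
Op 27: insert b.com -> 10.0.0.4 (expiry=82+3=85). clock=82
Final cache (unexpired): {a.com,b.com} -> size=2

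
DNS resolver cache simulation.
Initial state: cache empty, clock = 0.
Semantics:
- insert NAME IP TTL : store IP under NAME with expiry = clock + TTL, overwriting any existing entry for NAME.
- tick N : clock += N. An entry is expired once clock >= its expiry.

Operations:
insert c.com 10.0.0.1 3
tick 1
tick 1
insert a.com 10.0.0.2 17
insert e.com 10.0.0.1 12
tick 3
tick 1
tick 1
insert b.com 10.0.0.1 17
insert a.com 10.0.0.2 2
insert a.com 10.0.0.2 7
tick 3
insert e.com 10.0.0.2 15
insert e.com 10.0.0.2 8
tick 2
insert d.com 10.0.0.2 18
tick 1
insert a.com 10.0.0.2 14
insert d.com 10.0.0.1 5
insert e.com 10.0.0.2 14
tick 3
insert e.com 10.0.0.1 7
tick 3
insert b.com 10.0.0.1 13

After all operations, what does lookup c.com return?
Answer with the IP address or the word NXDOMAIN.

Op 1: insert c.com -> 10.0.0.1 (expiry=0+3=3). clock=0
Op 2: tick 1 -> clock=1.
Op 3: tick 1 -> clock=2.
Op 4: insert a.com -> 10.0.0.2 (expiry=2+17=19). clock=2
Op 5: insert e.com -> 10.0.0.1 (expiry=2+12=14). clock=2
Op 6: tick 3 -> clock=5. purged={c.com}
Op 7: tick 1 -> clock=6.
Op 8: tick 1 -> clock=7.
Op 9: insert b.com -> 10.0.0.1 (expiry=7+17=24). clock=7
Op 10: insert a.com -> 10.0.0.2 (expiry=7+2=9). clock=7
Op 11: insert a.com -> 10.0.0.2 (expiry=7+7=14). clock=7
Op 12: tick 3 -> clock=10.
Op 13: insert e.com -> 10.0.0.2 (expiry=10+15=25). clock=10
Op 14: insert e.com -> 10.0.0.2 (expiry=10+8=18). clock=10
Op 15: tick 2 -> clock=12.
Op 16: insert d.com -> 10.0.0.2 (expiry=12+18=30). clock=12
Op 17: tick 1 -> clock=13.
Op 18: insert a.com -> 10.0.0.2 (expiry=13+14=27). clock=13
Op 19: insert d.com -> 10.0.0.1 (expiry=13+5=18). clock=13
Op 20: insert e.com -> 10.0.0.2 (expiry=13+14=27). clock=13
Op 21: tick 3 -> clock=16.
Op 22: insert e.com -> 10.0.0.1 (expiry=16+7=23). clock=16
Op 23: tick 3 -> clock=19. purged={d.com}
Op 24: insert b.com -> 10.0.0.1 (expiry=19+13=32). clock=19
lookup c.com: not in cache (expired or never inserted)

Answer: NXDOMAIN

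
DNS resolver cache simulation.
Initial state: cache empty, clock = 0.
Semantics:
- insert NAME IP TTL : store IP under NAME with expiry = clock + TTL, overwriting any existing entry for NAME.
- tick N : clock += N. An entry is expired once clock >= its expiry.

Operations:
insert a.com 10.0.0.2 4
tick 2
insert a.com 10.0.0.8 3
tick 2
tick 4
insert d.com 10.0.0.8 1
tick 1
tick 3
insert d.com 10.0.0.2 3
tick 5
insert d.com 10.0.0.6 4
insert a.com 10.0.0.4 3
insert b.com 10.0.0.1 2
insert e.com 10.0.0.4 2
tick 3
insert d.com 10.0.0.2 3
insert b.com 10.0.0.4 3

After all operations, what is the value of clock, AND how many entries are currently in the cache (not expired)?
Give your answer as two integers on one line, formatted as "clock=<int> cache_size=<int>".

Op 1: insert a.com -> 10.0.0.2 (expiry=0+4=4). clock=0
Op 2: tick 2 -> clock=2.
Op 3: insert a.com -> 10.0.0.8 (expiry=2+3=5). clock=2
Op 4: tick 2 -> clock=4.
Op 5: tick 4 -> clock=8. purged={a.com}
Op 6: insert d.com -> 10.0.0.8 (expiry=8+1=9). clock=8
Op 7: tick 1 -> clock=9. purged={d.com}
Op 8: tick 3 -> clock=12.
Op 9: insert d.com -> 10.0.0.2 (expiry=12+3=15). clock=12
Op 10: tick 5 -> clock=17. purged={d.com}
Op 11: insert d.com -> 10.0.0.6 (expiry=17+4=21). clock=17
Op 12: insert a.com -> 10.0.0.4 (expiry=17+3=20). clock=17
Op 13: insert b.com -> 10.0.0.1 (expiry=17+2=19). clock=17
Op 14: insert e.com -> 10.0.0.4 (expiry=17+2=19). clock=17
Op 15: tick 3 -> clock=20. purged={a.com,b.com,e.com}
Op 16: insert d.com -> 10.0.0.2 (expiry=20+3=23). clock=20
Op 17: insert b.com -> 10.0.0.4 (expiry=20+3=23). clock=20
Final clock = 20
Final cache (unexpired): {b.com,d.com} -> size=2

Answer: clock=20 cache_size=2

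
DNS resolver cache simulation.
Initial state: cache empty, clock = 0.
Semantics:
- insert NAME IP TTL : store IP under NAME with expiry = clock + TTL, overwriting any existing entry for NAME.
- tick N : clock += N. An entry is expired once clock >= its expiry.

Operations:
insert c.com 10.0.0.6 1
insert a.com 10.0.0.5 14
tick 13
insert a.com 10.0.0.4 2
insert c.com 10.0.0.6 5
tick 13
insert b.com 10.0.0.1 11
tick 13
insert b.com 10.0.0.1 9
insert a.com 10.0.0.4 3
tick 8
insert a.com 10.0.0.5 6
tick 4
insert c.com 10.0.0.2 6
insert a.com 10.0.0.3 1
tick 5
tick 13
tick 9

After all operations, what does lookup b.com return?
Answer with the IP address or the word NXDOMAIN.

Op 1: insert c.com -> 10.0.0.6 (expiry=0+1=1). clock=0
Op 2: insert a.com -> 10.0.0.5 (expiry=0+14=14). clock=0
Op 3: tick 13 -> clock=13. purged={c.com}
Op 4: insert a.com -> 10.0.0.4 (expiry=13+2=15). clock=13
Op 5: insert c.com -> 10.0.0.6 (expiry=13+5=18). clock=13
Op 6: tick 13 -> clock=26. purged={a.com,c.com}
Op 7: insert b.com -> 10.0.0.1 (expiry=26+11=37). clock=26
Op 8: tick 13 -> clock=39. purged={b.com}
Op 9: insert b.com -> 10.0.0.1 (expiry=39+9=48). clock=39
Op 10: insert a.com -> 10.0.0.4 (expiry=39+3=42). clock=39
Op 11: tick 8 -> clock=47. purged={a.com}
Op 12: insert a.com -> 10.0.0.5 (expiry=47+6=53). clock=47
Op 13: tick 4 -> clock=51. purged={b.com}
Op 14: insert c.com -> 10.0.0.2 (expiry=51+6=57). clock=51
Op 15: insert a.com -> 10.0.0.3 (expiry=51+1=52). clock=51
Op 16: tick 5 -> clock=56. purged={a.com}
Op 17: tick 13 -> clock=69. purged={c.com}
Op 18: tick 9 -> clock=78.
lookup b.com: not in cache (expired or never inserted)

Answer: NXDOMAIN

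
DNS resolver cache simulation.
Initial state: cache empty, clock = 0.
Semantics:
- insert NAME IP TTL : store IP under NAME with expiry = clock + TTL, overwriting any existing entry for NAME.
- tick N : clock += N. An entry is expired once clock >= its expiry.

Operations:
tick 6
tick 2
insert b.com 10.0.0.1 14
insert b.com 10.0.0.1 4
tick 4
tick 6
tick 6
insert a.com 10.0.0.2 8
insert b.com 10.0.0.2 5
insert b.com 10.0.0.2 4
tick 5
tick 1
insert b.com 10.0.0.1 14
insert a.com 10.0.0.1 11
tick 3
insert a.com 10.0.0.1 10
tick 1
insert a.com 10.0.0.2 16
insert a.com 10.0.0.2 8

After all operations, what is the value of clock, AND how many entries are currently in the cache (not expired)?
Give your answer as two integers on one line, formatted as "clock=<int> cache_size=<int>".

Op 1: tick 6 -> clock=6.
Op 2: tick 2 -> clock=8.
Op 3: insert b.com -> 10.0.0.1 (expiry=8+14=22). clock=8
Op 4: insert b.com -> 10.0.0.1 (expiry=8+4=12). clock=8
Op 5: tick 4 -> clock=12. purged={b.com}
Op 6: tick 6 -> clock=18.
Op 7: tick 6 -> clock=24.
Op 8: insert a.com -> 10.0.0.2 (expiry=24+8=32). clock=24
Op 9: insert b.com -> 10.0.0.2 (expiry=24+5=29). clock=24
Op 10: insert b.com -> 10.0.0.2 (expiry=24+4=28). clock=24
Op 11: tick 5 -> clock=29. purged={b.com}
Op 12: tick 1 -> clock=30.
Op 13: insert b.com -> 10.0.0.1 (expiry=30+14=44). clock=30
Op 14: insert a.com -> 10.0.0.1 (expiry=30+11=41). clock=30
Op 15: tick 3 -> clock=33.
Op 16: insert a.com -> 10.0.0.1 (expiry=33+10=43). clock=33
Op 17: tick 1 -> clock=34.
Op 18: insert a.com -> 10.0.0.2 (expiry=34+16=50). clock=34
Op 19: insert a.com -> 10.0.0.2 (expiry=34+8=42). clock=34
Final clock = 34
Final cache (unexpired): {a.com,b.com} -> size=2

Answer: clock=34 cache_size=2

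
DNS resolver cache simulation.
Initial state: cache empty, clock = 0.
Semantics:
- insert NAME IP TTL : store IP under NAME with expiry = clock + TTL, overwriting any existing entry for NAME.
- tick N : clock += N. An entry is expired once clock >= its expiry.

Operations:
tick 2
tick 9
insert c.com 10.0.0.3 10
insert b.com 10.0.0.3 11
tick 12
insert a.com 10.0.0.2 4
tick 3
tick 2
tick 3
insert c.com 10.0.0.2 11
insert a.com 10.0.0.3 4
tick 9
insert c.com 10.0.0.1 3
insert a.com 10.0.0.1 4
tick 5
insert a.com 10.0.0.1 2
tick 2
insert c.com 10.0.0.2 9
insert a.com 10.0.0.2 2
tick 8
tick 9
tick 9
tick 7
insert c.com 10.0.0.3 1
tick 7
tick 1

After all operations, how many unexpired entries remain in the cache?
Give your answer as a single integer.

Op 1: tick 2 -> clock=2.
Op 2: tick 9 -> clock=11.
Op 3: insert c.com -> 10.0.0.3 (expiry=11+10=21). clock=11
Op 4: insert b.com -> 10.0.0.3 (expiry=11+11=22). clock=11
Op 5: tick 12 -> clock=23. purged={b.com,c.com}
Op 6: insert a.com -> 10.0.0.2 (expiry=23+4=27). clock=23
Op 7: tick 3 -> clock=26.
Op 8: tick 2 -> clock=28. purged={a.com}
Op 9: tick 3 -> clock=31.
Op 10: insert c.com -> 10.0.0.2 (expiry=31+11=42). clock=31
Op 11: insert a.com -> 10.0.0.3 (expiry=31+4=35). clock=31
Op 12: tick 9 -> clock=40. purged={a.com}
Op 13: insert c.com -> 10.0.0.1 (expiry=40+3=43). clock=40
Op 14: insert a.com -> 10.0.0.1 (expiry=40+4=44). clock=40
Op 15: tick 5 -> clock=45. purged={a.com,c.com}
Op 16: insert a.com -> 10.0.0.1 (expiry=45+2=47). clock=45
Op 17: tick 2 -> clock=47. purged={a.com}
Op 18: insert c.com -> 10.0.0.2 (expiry=47+9=56). clock=47
Op 19: insert a.com -> 10.0.0.2 (expiry=47+2=49). clock=47
Op 20: tick 8 -> clock=55. purged={a.com}
Op 21: tick 9 -> clock=64. purged={c.com}
Op 22: tick 9 -> clock=73.
Op 23: tick 7 -> clock=80.
Op 24: insert c.com -> 10.0.0.3 (expiry=80+1=81). clock=80
Op 25: tick 7 -> clock=87. purged={c.com}
Op 26: tick 1 -> clock=88.
Final cache (unexpired): {} -> size=0

Answer: 0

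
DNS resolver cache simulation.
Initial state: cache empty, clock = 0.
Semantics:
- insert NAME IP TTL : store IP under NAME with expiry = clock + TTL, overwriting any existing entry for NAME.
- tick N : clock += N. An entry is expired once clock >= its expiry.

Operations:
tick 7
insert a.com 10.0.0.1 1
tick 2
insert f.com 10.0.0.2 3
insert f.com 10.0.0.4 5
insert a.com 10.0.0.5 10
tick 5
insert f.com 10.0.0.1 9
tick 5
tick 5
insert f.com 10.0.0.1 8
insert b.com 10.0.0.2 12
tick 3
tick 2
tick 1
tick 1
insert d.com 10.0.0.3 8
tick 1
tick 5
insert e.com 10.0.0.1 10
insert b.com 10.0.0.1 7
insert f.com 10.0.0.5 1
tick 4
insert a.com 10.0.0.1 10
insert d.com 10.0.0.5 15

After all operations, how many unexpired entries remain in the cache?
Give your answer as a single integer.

Op 1: tick 7 -> clock=7.
Op 2: insert a.com -> 10.0.0.1 (expiry=7+1=8). clock=7
Op 3: tick 2 -> clock=9. purged={a.com}
Op 4: insert f.com -> 10.0.0.2 (expiry=9+3=12). clock=9
Op 5: insert f.com -> 10.0.0.4 (expiry=9+5=14). clock=9
Op 6: insert a.com -> 10.0.0.5 (expiry=9+10=19). clock=9
Op 7: tick 5 -> clock=14. purged={f.com}
Op 8: insert f.com -> 10.0.0.1 (expiry=14+9=23). clock=14
Op 9: tick 5 -> clock=19. purged={a.com}
Op 10: tick 5 -> clock=24. purged={f.com}
Op 11: insert f.com -> 10.0.0.1 (expiry=24+8=32). clock=24
Op 12: insert b.com -> 10.0.0.2 (expiry=24+12=36). clock=24
Op 13: tick 3 -> clock=27.
Op 14: tick 2 -> clock=29.
Op 15: tick 1 -> clock=30.
Op 16: tick 1 -> clock=31.
Op 17: insert d.com -> 10.0.0.3 (expiry=31+8=39). clock=31
Op 18: tick 1 -> clock=32. purged={f.com}
Op 19: tick 5 -> clock=37. purged={b.com}
Op 20: insert e.com -> 10.0.0.1 (expiry=37+10=47). clock=37
Op 21: insert b.com -> 10.0.0.1 (expiry=37+7=44). clock=37
Op 22: insert f.com -> 10.0.0.5 (expiry=37+1=38). clock=37
Op 23: tick 4 -> clock=41. purged={d.com,f.com}
Op 24: insert a.com -> 10.0.0.1 (expiry=41+10=51). clock=41
Op 25: insert d.com -> 10.0.0.5 (expiry=41+15=56). clock=41
Final cache (unexpired): {a.com,b.com,d.com,e.com} -> size=4

Answer: 4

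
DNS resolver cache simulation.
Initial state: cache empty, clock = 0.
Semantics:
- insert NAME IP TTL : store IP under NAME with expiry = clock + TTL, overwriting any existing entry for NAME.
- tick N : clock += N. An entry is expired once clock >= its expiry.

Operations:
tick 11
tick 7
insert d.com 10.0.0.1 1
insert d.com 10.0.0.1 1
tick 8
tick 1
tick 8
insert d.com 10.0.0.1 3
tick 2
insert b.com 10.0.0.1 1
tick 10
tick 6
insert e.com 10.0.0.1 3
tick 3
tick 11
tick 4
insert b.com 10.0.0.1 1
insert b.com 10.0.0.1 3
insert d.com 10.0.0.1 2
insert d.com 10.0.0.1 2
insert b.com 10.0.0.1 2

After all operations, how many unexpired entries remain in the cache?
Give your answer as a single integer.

Answer: 2

Derivation:
Op 1: tick 11 -> clock=11.
Op 2: tick 7 -> clock=18.
Op 3: insert d.com -> 10.0.0.1 (expiry=18+1=19). clock=18
Op 4: insert d.com -> 10.0.0.1 (expiry=18+1=19). clock=18
Op 5: tick 8 -> clock=26. purged={d.com}
Op 6: tick 1 -> clock=27.
Op 7: tick 8 -> clock=35.
Op 8: insert d.com -> 10.0.0.1 (expiry=35+3=38). clock=35
Op 9: tick 2 -> clock=37.
Op 10: insert b.com -> 10.0.0.1 (expiry=37+1=38). clock=37
Op 11: tick 10 -> clock=47. purged={b.com,d.com}
Op 12: tick 6 -> clock=53.
Op 13: insert e.com -> 10.0.0.1 (expiry=53+3=56). clock=53
Op 14: tick 3 -> clock=56. purged={e.com}
Op 15: tick 11 -> clock=67.
Op 16: tick 4 -> clock=71.
Op 17: insert b.com -> 10.0.0.1 (expiry=71+1=72). clock=71
Op 18: insert b.com -> 10.0.0.1 (expiry=71+3=74). clock=71
Op 19: insert d.com -> 10.0.0.1 (expiry=71+2=73). clock=71
Op 20: insert d.com -> 10.0.0.1 (expiry=71+2=73). clock=71
Op 21: insert b.com -> 10.0.0.1 (expiry=71+2=73). clock=71
Final cache (unexpired): {b.com,d.com} -> size=2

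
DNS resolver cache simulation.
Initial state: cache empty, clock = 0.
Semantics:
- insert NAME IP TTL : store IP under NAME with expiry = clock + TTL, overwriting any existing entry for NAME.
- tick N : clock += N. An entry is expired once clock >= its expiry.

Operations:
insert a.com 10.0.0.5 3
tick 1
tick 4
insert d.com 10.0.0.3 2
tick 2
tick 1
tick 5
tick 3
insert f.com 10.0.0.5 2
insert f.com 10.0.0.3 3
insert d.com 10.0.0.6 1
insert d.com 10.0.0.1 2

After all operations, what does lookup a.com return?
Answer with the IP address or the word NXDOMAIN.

Answer: NXDOMAIN

Derivation:
Op 1: insert a.com -> 10.0.0.5 (expiry=0+3=3). clock=0
Op 2: tick 1 -> clock=1.
Op 3: tick 4 -> clock=5. purged={a.com}
Op 4: insert d.com -> 10.0.0.3 (expiry=5+2=7). clock=5
Op 5: tick 2 -> clock=7. purged={d.com}
Op 6: tick 1 -> clock=8.
Op 7: tick 5 -> clock=13.
Op 8: tick 3 -> clock=16.
Op 9: insert f.com -> 10.0.0.5 (expiry=16+2=18). clock=16
Op 10: insert f.com -> 10.0.0.3 (expiry=16+3=19). clock=16
Op 11: insert d.com -> 10.0.0.6 (expiry=16+1=17). clock=16
Op 12: insert d.com -> 10.0.0.1 (expiry=16+2=18). clock=16
lookup a.com: not in cache (expired or never inserted)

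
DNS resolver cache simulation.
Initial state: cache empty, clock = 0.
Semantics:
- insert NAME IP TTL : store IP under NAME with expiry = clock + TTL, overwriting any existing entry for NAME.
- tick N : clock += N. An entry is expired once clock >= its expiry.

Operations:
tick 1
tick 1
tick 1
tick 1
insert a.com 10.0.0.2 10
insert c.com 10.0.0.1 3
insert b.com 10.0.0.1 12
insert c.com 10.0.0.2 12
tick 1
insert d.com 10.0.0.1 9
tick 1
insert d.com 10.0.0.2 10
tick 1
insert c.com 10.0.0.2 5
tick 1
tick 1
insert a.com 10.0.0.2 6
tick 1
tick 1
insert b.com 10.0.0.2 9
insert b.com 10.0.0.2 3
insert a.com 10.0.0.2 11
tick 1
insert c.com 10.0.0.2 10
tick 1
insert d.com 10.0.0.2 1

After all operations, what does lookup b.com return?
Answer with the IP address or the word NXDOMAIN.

Op 1: tick 1 -> clock=1.
Op 2: tick 1 -> clock=2.
Op 3: tick 1 -> clock=3.
Op 4: tick 1 -> clock=4.
Op 5: insert a.com -> 10.0.0.2 (expiry=4+10=14). clock=4
Op 6: insert c.com -> 10.0.0.1 (expiry=4+3=7). clock=4
Op 7: insert b.com -> 10.0.0.1 (expiry=4+12=16). clock=4
Op 8: insert c.com -> 10.0.0.2 (expiry=4+12=16). clock=4
Op 9: tick 1 -> clock=5.
Op 10: insert d.com -> 10.0.0.1 (expiry=5+9=14). clock=5
Op 11: tick 1 -> clock=6.
Op 12: insert d.com -> 10.0.0.2 (expiry=6+10=16). clock=6
Op 13: tick 1 -> clock=7.
Op 14: insert c.com -> 10.0.0.2 (expiry=7+5=12). clock=7
Op 15: tick 1 -> clock=8.
Op 16: tick 1 -> clock=9.
Op 17: insert a.com -> 10.0.0.2 (expiry=9+6=15). clock=9
Op 18: tick 1 -> clock=10.
Op 19: tick 1 -> clock=11.
Op 20: insert b.com -> 10.0.0.2 (expiry=11+9=20). clock=11
Op 21: insert b.com -> 10.0.0.2 (expiry=11+3=14). clock=11
Op 22: insert a.com -> 10.0.0.2 (expiry=11+11=22). clock=11
Op 23: tick 1 -> clock=12. purged={c.com}
Op 24: insert c.com -> 10.0.0.2 (expiry=12+10=22). clock=12
Op 25: tick 1 -> clock=13.
Op 26: insert d.com -> 10.0.0.2 (expiry=13+1=14). clock=13
lookup b.com: present, ip=10.0.0.2 expiry=14 > clock=13

Answer: 10.0.0.2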